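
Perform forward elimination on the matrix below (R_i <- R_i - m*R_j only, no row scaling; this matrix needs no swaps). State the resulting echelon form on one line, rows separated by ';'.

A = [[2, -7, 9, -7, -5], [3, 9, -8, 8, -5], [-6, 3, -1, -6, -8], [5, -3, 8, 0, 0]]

Forward elimination:
R2 <- R2 - (3/2)*R1:  [     0   39/2  -43/2   37/2    5/2 ]
R3 <- R3 - (-3)*R1:  [   0  -18   26  -27  -23 ]
R4 <- R4 - (5/2)*R1:  [     0   29/2  -29/2   35/2   25/2 ]
R3 <- R3 - (-12/13)*R2:  [       0        0    80/13  -129/13  -269/13 ]
R4 <- R4 - (29/39)*R2:  [      0       0   58/39  146/39  415/39 ]
R4 <- R4 - (29/120)*R3:  [        0         0         0   737/120  1877/120 ]
Row echelon form:
[ 2    -7      9       -7        -5 ]
[ 0  39/2  -43/2     37/2       5/2 ]
[ 0     0  80/13  -129/13   -269/13 ]
[ 0     0      0  737/120  1877/120 ]

REF = [2 -7 9 -7 -5; 0 39/2 -43/2 37/2 5/2; 0 0 80/13 -129/13 -269/13; 0 0 0 737/120 1877/120]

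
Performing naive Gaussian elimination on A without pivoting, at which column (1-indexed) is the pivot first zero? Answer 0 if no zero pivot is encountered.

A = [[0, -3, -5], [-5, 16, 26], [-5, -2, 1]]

Naive forward elimination:
Pivot entry (1,1) is zero but row 2 has -5 in column 1 -> naive elimination stops; a row interchange (e.g. R1 <-> R2) would be required here.

first zero-pivot column = 1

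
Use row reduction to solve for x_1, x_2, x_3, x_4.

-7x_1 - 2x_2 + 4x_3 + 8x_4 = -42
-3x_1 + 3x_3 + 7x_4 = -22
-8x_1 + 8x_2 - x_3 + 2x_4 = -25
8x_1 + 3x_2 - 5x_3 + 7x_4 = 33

Forward elimination on [A|b]:
R2 <- R2 - (3/7)*R1:  [    0   6/7   9/7  25/7    -4 ]
R3 <- R3 - (8/7)*R1:  [     0   72/7  -39/7  -50/7     23 ]
R4 <- R4 - (-8/7)*R1:  [     0    5/7   -3/7  113/7    -15 ]
R3 <- R3 - (12)*R2:  [   0    0  -21  -50   71 ]
R4 <- R4 - (5/6)*R2:  [     0      0   -3/2   79/6  -35/3 ]
R4 <- R4 - (1/14)*R3:  [       0        0        0   703/42  -703/42 ]
Row echelon form:
[ -7   -2    4       8  |      -42 ]
[  0  6/7  9/7    25/7  |       -4 ]
[  0    0  -21     -50  |       71 ]
[  0    0    0  703/42  |  -703/42 ]
Back-substitution:
x_4 = (-703/42) / (703/42) = -1
x_3 = (71 - (-50)*(-1)) / -21 = -1
x_2 = (-4 - (9/7)*(-1) - (25/7)*(-1)) / (6/7) = 1
x_1 = (-42 - (-2)*(1) - (4)*(-1) - (8)*(-1)) / -7 = 4

(4, 1, -1, -1)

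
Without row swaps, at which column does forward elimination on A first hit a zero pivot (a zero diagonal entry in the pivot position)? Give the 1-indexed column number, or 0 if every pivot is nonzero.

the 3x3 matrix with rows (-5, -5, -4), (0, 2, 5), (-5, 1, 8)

Naive forward elimination:
R3 <- R3 - (1)*R1:  [  0   6  12 ]
R3 <- R3 - (3)*R2:  [  0   0  -3 ]
All pivots nonzero; naive elimination completes without hitting a zero pivot.

first zero-pivot column = 0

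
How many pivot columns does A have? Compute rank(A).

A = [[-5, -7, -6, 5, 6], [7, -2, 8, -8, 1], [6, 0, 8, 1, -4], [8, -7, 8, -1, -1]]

Row reduction:
R2 <- R2 - (-7/5)*R1:  [     0  -59/5   -2/5     -1   47/5 ]
R3 <- R3 - (-6/5)*R1:  [     0  -42/5    4/5      7   16/5 ]
R4 <- R4 - (-8/5)*R1:  [     0  -91/5   -8/5      7   43/5 ]
R3 <- R3 - (42/59)*R2:  [       0        0    64/59   455/59  -206/59 ]
R4 <- R4 - (91/59)*R2:  [       0        0   -58/59   504/59  -348/59 ]
R4 <- R4 - (-29/32)*R3:  [       0        0        0   497/32  -145/16 ]
Row echelon form:
[ -5     -7     -6       5        6 ]
[  0  -59/5   -2/5      -1     47/5 ]
[  0      0  64/59  455/59  -206/59 ]
[  0      0      0  497/32  -145/16 ]
Nonzero rows / pivot columns: 4

rank(A) = 4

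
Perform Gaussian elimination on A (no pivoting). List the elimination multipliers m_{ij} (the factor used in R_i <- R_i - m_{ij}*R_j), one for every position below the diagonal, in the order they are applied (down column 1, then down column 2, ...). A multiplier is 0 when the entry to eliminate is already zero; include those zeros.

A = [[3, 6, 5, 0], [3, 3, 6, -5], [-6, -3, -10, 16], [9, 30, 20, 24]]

multipliers: 1, -2, 3, -3, -4, 3

Forward elimination:
R2 <- R2 - (1)*R1:  [  0  -3   1  -5 ]
R3 <- R3 - (-2)*R1:  [  0   9   0  16 ]
R4 <- R4 - (3)*R1:  [  0  12   5  24 ]
R3 <- R3 - (-3)*R2:  [ 0  0  3  1 ]
R4 <- R4 - (-4)*R2:  [ 0  0  9  4 ]
R4 <- R4 - (3)*R3:  [ 0  0  0  1 ]
Multipliers (in order of application): m_{21} = 1, m_{31} = -2, m_{41} = 3, m_{32} = -3, m_{42} = -4, m_{43} = 3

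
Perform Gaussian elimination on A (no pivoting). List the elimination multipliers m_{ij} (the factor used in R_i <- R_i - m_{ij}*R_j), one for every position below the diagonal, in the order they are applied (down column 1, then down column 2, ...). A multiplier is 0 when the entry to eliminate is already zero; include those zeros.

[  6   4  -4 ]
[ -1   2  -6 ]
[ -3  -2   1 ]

multipliers: -1/6, -1/2, 0

Forward elimination:
R2 <- R2 - (-1/6)*R1:  [     0    8/3  -20/3 ]
R3 <- R3 - (-1/2)*R1:  [  0   0  -1 ]
R3: entry in column 2 is already 0 -> m_{32} = 0 (no row operation needed)
Multipliers (in order of application): m_{21} = -1/6, m_{31} = -1/2, m_{32} = 0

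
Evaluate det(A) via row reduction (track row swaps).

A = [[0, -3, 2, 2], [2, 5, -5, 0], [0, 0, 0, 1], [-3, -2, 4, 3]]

Forward elimination:
R1 <-> R2   (pivot in column 1 was zero)
[  2   5  -5  0 ]
[  0  -3   2  2 ]
[  0   0   0  1 ]
[ -3  -2   4  3 ]
R4 <- R4 - (-3/2)*R1:  [    0  11/2  -7/2     3 ]
R4 <- R4 - (-11/6)*R2:  [    0     0   1/6  20/3 ]
R3 <-> R4   (pivot in column 3 was zero)
[ 2   5   -5     0 ]
[ 0  -3    2     2 ]
[ 0   0  1/6  20/3 ]
[ 0   0    0     1 ]
Upper-triangular form:
[ 2   5   -5     0 ]
[ 0  -3    2     2 ]
[ 0   0  1/6  20/3 ]
[ 0   0    0     1 ]
det(A) = (-1)^2 * (2) * (-3) * (1/6) * (1) = -1  (2 row swaps -> sign +1)

det(A) = -1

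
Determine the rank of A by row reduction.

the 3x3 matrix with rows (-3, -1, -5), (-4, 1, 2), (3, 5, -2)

rank(A) = 3

Row reduction:
R2 <- R2 - (4/3)*R1:  [    0   7/3  26/3 ]
R3 <- R3 - (-1)*R1:  [  0   4  -7 ]
R3 <- R3 - (12/7)*R2:  [      0       0  -153/7 ]
Row echelon form:
[ -3   -1      -5 ]
[  0  7/3    26/3 ]
[  0    0  -153/7 ]
Nonzero rows / pivot columns: 3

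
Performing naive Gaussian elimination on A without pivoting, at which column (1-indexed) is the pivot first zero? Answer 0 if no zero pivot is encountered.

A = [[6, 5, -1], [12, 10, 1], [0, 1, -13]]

first zero-pivot column = 2

Naive forward elimination:
R2 <- R2 - (2)*R1:  [ 0  0  3 ]
Matrix at this point:
[ 6  5   -1 ]
[ 0  0    3 ]
[ 0  1  -13 ]
Pivot entry (2,2) is zero but row 3 has 1 in column 2 -> naive elimination stops; a row interchange (e.g. R2 <-> R3) would be required here.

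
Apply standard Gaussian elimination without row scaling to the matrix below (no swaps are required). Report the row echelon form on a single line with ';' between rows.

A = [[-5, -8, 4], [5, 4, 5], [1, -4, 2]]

REF = [-5 -8 4; 0 -4 9; 0 0 -49/5]

Forward elimination:
R2 <- R2 - (-1)*R1:  [  0  -4   9 ]
R3 <- R3 - (-1/5)*R1:  [     0  -28/5   14/5 ]
R3 <- R3 - (7/5)*R2:  [     0      0  -49/5 ]
Row echelon form:
[ -5  -8      4 ]
[  0  -4      9 ]
[  0   0  -49/5 ]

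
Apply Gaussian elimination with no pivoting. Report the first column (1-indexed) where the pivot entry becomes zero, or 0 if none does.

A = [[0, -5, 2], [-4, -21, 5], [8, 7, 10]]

Naive forward elimination:
Pivot entry (1,1) is zero but row 2 has -4 in column 1 -> naive elimination stops; a row interchange (e.g. R1 <-> R2) would be required here.

first zero-pivot column = 1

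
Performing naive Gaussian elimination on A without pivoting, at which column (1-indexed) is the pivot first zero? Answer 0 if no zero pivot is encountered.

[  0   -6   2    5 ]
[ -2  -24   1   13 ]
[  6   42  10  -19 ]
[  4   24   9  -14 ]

Naive forward elimination:
Pivot entry (1,1) is zero but row 2 has -2 in column 1 -> naive elimination stops; a row interchange (e.g. R1 <-> R2) would be required here.

first zero-pivot column = 1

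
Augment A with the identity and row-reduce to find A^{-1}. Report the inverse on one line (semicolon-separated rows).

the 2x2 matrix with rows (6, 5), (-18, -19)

Gauss-Jordan on [A | I]:
R1 <- (1/6)*R1:  [   1  5/6  |  1/6    0 ]
R2 <- R2 - (-18)*R1:  [  0  -4  |   3   1 ]
R2 <- (1/-4)*R2:  [    0     1  |  -3/4  -1/4 ]
R1 <- R1 - (5/6)*R2:  [     1      0  |  19/24   5/24 ]
Right block of [I | A^{-1}] is the inverse:
[ 19/24  5/24 ]
[  -3/4  -1/4 ]

inverse = [19/24 5/24; -3/4 -1/4]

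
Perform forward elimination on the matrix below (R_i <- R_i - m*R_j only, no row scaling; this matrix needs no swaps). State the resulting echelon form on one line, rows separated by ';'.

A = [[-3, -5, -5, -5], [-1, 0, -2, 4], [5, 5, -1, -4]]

REF = [-3 -5 -5 -5; 0 5/3 -1/3 17/3; 0 0 -10 -1]

Forward elimination:
R2 <- R2 - (1/3)*R1:  [    0   5/3  -1/3  17/3 ]
R3 <- R3 - (-5/3)*R1:  [     0  -10/3  -28/3  -37/3 ]
R3 <- R3 - (-2)*R2:  [   0    0  -10   -1 ]
Row echelon form:
[ -3   -5    -5    -5 ]
[  0  5/3  -1/3  17/3 ]
[  0    0   -10    -1 ]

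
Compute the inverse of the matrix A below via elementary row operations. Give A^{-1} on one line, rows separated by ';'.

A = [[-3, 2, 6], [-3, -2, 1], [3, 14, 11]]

inverse = [1 -31/18 -7/18; -1 17/12 5/12; 1 -4/3 -1/3]

Gauss-Jordan on [A | I]:
R1 <- (1/-3)*R1:  [    1  -2/3    -2  |  -1/3     0     0 ]
R2 <- R2 - (-3)*R1:  [  0  -4  -5  |  -1   1   0 ]
R3 <- R3 - (3)*R1:  [  0  16  17  |   1   0   1 ]
R2 <- (1/-4)*R2:  [    0     1   5/4  |   1/4  -1/4     0 ]
R1 <- R1 - (-2/3)*R2:  [    1     0  -7/6  |  -1/6  -1/6     0 ]
R3 <- R3 - (16)*R2:  [  0   0  -3  |  -3   4   1 ]
R3 <- (1/-3)*R3:  [    0     0     1  |     1  -4/3  -1/3 ]
R1 <- R1 - (-7/6)*R3:  [      1       0       0  |       1  -31/18   -7/18 ]
R2 <- R2 - (5/4)*R3:  [     0      1      0  |     -1  17/12   5/12 ]
Right block of [I | A^{-1}] is the inverse:
[  1  -31/18  -7/18 ]
[ -1   17/12   5/12 ]
[  1    -4/3   -1/3 ]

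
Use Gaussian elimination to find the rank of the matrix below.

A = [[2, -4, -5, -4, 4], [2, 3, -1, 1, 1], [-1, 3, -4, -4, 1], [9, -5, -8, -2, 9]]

rank(A) = 3

Row reduction:
R2 <- R2 - (1)*R1:  [  0   7   4   5  -3 ]
R3 <- R3 - (-1/2)*R1:  [     0      1  -13/2     -6      3 ]
R4 <- R4 - (9/2)*R1:  [    0    13  29/2    16    -9 ]
R3 <- R3 - (1/7)*R2:  [      0       0  -99/14   -47/7    24/7 ]
R4 <- R4 - (13/7)*R2:  [     0      0  99/14   47/7  -24/7 ]
R4 <- R4 - (-1)*R3:  [ 0  0  0  0  0 ]
Row echelon form:
[ 2  -4      -5     -4     4 ]
[ 0   7       4      5    -3 ]
[ 0   0  -99/14  -47/7  24/7 ]
[ 0   0       0      0     0 ]
Nonzero rows / pivot columns: 3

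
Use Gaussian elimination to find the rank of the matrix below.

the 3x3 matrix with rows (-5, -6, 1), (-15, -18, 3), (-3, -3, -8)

Row reduction:
R2 <- R2 - (3)*R1:  [ 0  0  0 ]
R3 <- R3 - (3/5)*R1:  [     0    3/5  -43/5 ]
R2 <-> R3   (pivot in column 2 was zero)
[ -5   -6      1 ]
[  0  3/5  -43/5 ]
[  0    0      0 ]
Row echelon form:
[ -5   -6      1 ]
[  0  3/5  -43/5 ]
[  0    0      0 ]
Nonzero rows / pivot columns: 2

rank(A) = 2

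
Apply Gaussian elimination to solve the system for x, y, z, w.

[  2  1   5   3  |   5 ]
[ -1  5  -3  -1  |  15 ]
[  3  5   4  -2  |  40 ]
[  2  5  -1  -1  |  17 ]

(-2, 4, 4, -5)

Forward elimination on [A|b]:
R2 <- R2 - (-1/2)*R1:  [    0  11/2  -1/2   1/2  35/2 ]
R3 <- R3 - (3/2)*R1:  [     0    7/2   -7/2  -13/2   65/2 ]
R4 <- R4 - (1)*R1:  [  0   4  -6  -4  12 ]
R3 <- R3 - (7/11)*R2:  [      0       0  -35/11  -75/11  235/11 ]
R4 <- R4 - (8/11)*R2:  [      0       0  -62/11  -48/11   -8/11 ]
R4 <- R4 - (62/35)*R3:  [      0       0       0    54/7  -270/7 ]
Row echelon form:
[ 2     1       5       3  |       5 ]
[ 0  11/2    -1/2     1/2  |    35/2 ]
[ 0     0  -35/11  -75/11  |  235/11 ]
[ 0     0       0    54/7  |  -270/7 ]
Back-substitution:
w = (-270/7) / (54/7) = -5
z = (235/11 - (-75/11)*(-5)) / (-35/11) = 4
y = (35/2 - (-1/2)*(4) - (1/2)*(-5)) / (11/2) = 4
x = (5 - (1)*(4) - (5)*(4) - (3)*(-5)) / 2 = -2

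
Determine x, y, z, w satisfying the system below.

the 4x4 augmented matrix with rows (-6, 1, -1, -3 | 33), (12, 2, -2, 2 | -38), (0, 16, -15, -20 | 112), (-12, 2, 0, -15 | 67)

Forward elimination on [A|b]:
R2 <- R2 - (-2)*R1:  [  0   4  -4  -4  28 ]
R4 <- R4 - (2)*R1:  [  0   0   2  -9   1 ]
R3 <- R3 - (4)*R2:  [  0   0   1  -4   0 ]
R4 <- R4 - (2)*R3:  [  0   0   0  -1   1 ]
Row echelon form:
[ -6  1  -1  -3  |  33 ]
[  0  4  -4  -4  |  28 ]
[  0  0   1  -4  |   0 ]
[  0  0   0  -1  |   1 ]
Back-substitution:
w = (1) / -1 = -1
z = (0 - (-4)*(-1)) / 1 = -4
y = (28 - (-4)*(-4) - (-4)*(-1)) / 4 = 2
x = (33 - (1)*(2) - (-1)*(-4) - (-3)*(-1)) / -6 = -4

(-4, 2, -4, -1)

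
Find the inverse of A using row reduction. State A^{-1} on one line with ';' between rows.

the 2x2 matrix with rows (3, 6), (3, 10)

Gauss-Jordan on [A | I]:
R1 <- (1/3)*R1:  [   1    2  |  1/3    0 ]
R2 <- R2 - (3)*R1:  [  0   4  |  -1   1 ]
R2 <- (1/4)*R2:  [    0     1  |  -1/4   1/4 ]
R1 <- R1 - (2)*R2:  [    1     0  |   5/6  -1/2 ]
Right block of [I | A^{-1}] is the inverse:
[  5/6  -1/2 ]
[ -1/4   1/4 ]

inverse = [5/6 -1/2; -1/4 1/4]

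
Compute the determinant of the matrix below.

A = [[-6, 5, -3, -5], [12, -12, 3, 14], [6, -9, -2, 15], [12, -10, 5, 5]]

Forward elimination:
R2 <- R2 - (-2)*R1:  [  0  -2  -3   4 ]
R3 <- R3 - (-1)*R1:  [  0  -4  -5  10 ]
R4 <- R4 - (-2)*R1:  [  0   0  -1  -5 ]
R3 <- R3 - (2)*R2:  [ 0  0  1  2 ]
R4 <- R4 - (-1)*R3:  [  0   0   0  -3 ]
Upper-triangular form:
[ -6   5  -3  -5 ]
[  0  -2  -3   4 ]
[  0   0   1   2 ]
[  0   0   0  -3 ]
det(A) = (-1)^0 * (-6) * (-2) * (1) * (-3) = -36  (0 row swaps -> sign +1)

det(A) = -36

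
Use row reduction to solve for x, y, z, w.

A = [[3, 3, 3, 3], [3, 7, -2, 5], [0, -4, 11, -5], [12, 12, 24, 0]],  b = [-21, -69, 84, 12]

(-2, -5, 4, -4)

Forward elimination on [A|b]:
R2 <- R2 - (1)*R1:  [   0    4   -5    2  -48 ]
R4 <- R4 - (4)*R1:  [   0    0   12  -12   96 ]
R3 <- R3 - (-1)*R2:  [  0   0   6  -3  36 ]
R4 <- R4 - (2)*R3:  [  0   0   0  -6  24 ]
Row echelon form:
[ 3  3   3   3  |  -21 ]
[ 0  4  -5   2  |  -48 ]
[ 0  0   6  -3  |   36 ]
[ 0  0   0  -6  |   24 ]
Back-substitution:
w = (24) / -6 = -4
z = (36 - (-3)*(-4)) / 6 = 4
y = (-48 - (-5)*(4) - (2)*(-4)) / 4 = -5
x = (-21 - (3)*(-5) - (3)*(4) - (3)*(-4)) / 3 = -2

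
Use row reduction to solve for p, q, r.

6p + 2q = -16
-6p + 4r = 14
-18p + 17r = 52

Forward elimination on [A|b]:
R2 <- R2 - (-1)*R1:  [  0   2   4  -2 ]
R3 <- R3 - (-3)*R1:  [  0   6  17   4 ]
R3 <- R3 - (3)*R2:  [  0   0   5  10 ]
Row echelon form:
[ 6  2  0  |  -16 ]
[ 0  2  4  |   -2 ]
[ 0  0  5  |   10 ]
Back-substitution:
r = (10) / 5 = 2
q = (-2 - (4)*(2)) / 2 = -5
p = (-16 - (2)*(-5)) / 6 = -1

(-1, -5, 2)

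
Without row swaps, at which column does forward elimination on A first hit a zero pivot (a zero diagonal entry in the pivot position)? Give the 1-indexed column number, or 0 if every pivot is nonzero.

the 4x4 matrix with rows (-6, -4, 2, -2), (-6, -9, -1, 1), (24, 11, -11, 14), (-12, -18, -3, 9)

Naive forward elimination:
R2 <- R2 - (1)*R1:  [  0  -5  -3   3 ]
R3 <- R3 - (-4)*R1:  [  0  -5  -3   6 ]
R4 <- R4 - (2)*R1:  [   0  -10   -7   13 ]
R3 <- R3 - (1)*R2:  [ 0  0  0  3 ]
R4 <- R4 - (2)*R2:  [  0   0  -1   7 ]
Matrix at this point:
[ -6  -4   2  -2 ]
[  0  -5  -3   3 ]
[  0   0   0   3 ]
[  0   0  -1   7 ]
Pivot entry (3,3) is zero but row 4 has -1 in column 3 -> naive elimination stops; a row interchange (e.g. R3 <-> R4) would be required here.

first zero-pivot column = 3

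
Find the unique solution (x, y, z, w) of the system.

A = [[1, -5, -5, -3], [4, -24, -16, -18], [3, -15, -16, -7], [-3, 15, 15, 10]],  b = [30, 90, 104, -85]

(5, -4, -4, 5)

Forward elimination on [A|b]:
R2 <- R2 - (4)*R1:  [   0   -4    4   -6  -30 ]
R3 <- R3 - (3)*R1:  [  0   0  -1   2  14 ]
R4 <- R4 - (-3)*R1:  [ 0  0  0  1  5 ]
Row echelon form:
[ 1  -5  -5  -3  |   30 ]
[ 0  -4   4  -6  |  -30 ]
[ 0   0  -1   2  |   14 ]
[ 0   0   0   1  |    5 ]
Back-substitution:
w = (5) / 1 = 5
z = (14 - (2)*(5)) / -1 = -4
y = (-30 - (4)*(-4) - (-6)*(5)) / -4 = -4
x = (30 - (-5)*(-4) - (-5)*(-4) - (-3)*(5)) / 1 = 5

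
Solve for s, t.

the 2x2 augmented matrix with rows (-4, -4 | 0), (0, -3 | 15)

(5, -5)

Forward elimination on [A|b]:
Row echelon form:
[ -4  -4  |   0 ]
[  0  -3  |  15 ]
Back-substitution:
t = (15) / -3 = -5
s = (0 - (-4)*(-5)) / -4 = 5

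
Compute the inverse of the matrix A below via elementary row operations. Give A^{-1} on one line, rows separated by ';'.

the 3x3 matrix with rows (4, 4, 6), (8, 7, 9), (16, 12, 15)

Gauss-Jordan on [A | I]:
R1 <- (1/4)*R1:  [   1    1  3/2  |  1/4    0    0 ]
R2 <- R2 - (8)*R1:  [  0  -1  -3  |  -2   1   0 ]
R3 <- R3 - (16)*R1:  [  0  -4  -9  |  -4   0   1 ]
R2 <- (1/-1)*R2:  [  0   1   3  |   2  -1   0 ]
R1 <- R1 - (1)*R2:  [    1     0  -3/2  |  -7/4     1     0 ]
R3 <- R3 - (-4)*R2:  [  0   0   3  |   4  -4   1 ]
R3 <- (1/3)*R3:  [    0     0     1  |   4/3  -4/3   1/3 ]
R1 <- R1 - (-3/2)*R3:  [   1    0    0  |  1/4   -1  1/2 ]
R2 <- R2 - (3)*R3:  [  0   1   0  |  -2   3  -1 ]
Right block of [I | A^{-1}] is the inverse:
[ 1/4    -1  1/2 ]
[  -2     3   -1 ]
[ 4/3  -4/3  1/3 ]

inverse = [1/4 -1 1/2; -2 3 -1; 4/3 -4/3 1/3]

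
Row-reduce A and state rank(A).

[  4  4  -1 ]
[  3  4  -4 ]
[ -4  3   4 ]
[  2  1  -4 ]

rank(A) = 3

Row reduction:
R2 <- R2 - (3/4)*R1:  [     0      1  -13/4 ]
R3 <- R3 - (-1)*R1:  [ 0  7  3 ]
R4 <- R4 - (1/2)*R1:  [    0    -1  -7/2 ]
R3 <- R3 - (7)*R2:  [     0      0  103/4 ]
R4 <- R4 - (-1)*R2:  [     0      0  -27/4 ]
R4 <- R4 - (-27/103)*R3:  [ 0  0  0 ]
Row echelon form:
[ 4  4     -1 ]
[ 0  1  -13/4 ]
[ 0  0  103/4 ]
[ 0  0      0 ]
Nonzero rows / pivot columns: 3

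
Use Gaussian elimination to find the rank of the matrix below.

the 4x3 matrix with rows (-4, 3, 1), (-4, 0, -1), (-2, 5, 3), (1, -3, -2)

Row reduction:
R2 <- R2 - (1)*R1:  [  0  -3  -2 ]
R3 <- R3 - (1/2)*R1:  [   0  7/2  5/2 ]
R4 <- R4 - (-1/4)*R1:  [    0  -9/4  -7/4 ]
R3 <- R3 - (-7/6)*R2:  [   0    0  1/6 ]
R4 <- R4 - (3/4)*R2:  [    0     0  -1/4 ]
R4 <- R4 - (-3/2)*R3:  [ 0  0  0 ]
Row echelon form:
[ -4   3    1 ]
[  0  -3   -2 ]
[  0   0  1/6 ]
[  0   0    0 ]
Nonzero rows / pivot columns: 3

rank(A) = 3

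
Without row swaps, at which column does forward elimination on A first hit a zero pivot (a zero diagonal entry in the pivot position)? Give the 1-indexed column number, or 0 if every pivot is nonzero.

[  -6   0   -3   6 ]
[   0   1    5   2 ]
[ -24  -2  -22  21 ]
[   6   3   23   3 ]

first zero-pivot column = 3

Naive forward elimination:
R3 <- R3 - (4)*R1:  [   0   -2  -10   -3 ]
R4 <- R4 - (-1)*R1:  [  0   3  20   9 ]
R3 <- R3 - (-2)*R2:  [ 0  0  0  1 ]
R4 <- R4 - (3)*R2:  [ 0  0  5  3 ]
Matrix at this point:
[ -6  0  -3  6 ]
[  0  1   5  2 ]
[  0  0   0  1 ]
[  0  0   5  3 ]
Pivot entry (3,3) is zero but row 4 has 5 in column 3 -> naive elimination stops; a row interchange (e.g. R3 <-> R4) would be required here.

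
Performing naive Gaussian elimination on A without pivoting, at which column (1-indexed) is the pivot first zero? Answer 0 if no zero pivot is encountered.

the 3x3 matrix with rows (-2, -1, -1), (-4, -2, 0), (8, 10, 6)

first zero-pivot column = 2

Naive forward elimination:
R2 <- R2 - (2)*R1:  [ 0  0  2 ]
R3 <- R3 - (-4)*R1:  [ 0  6  2 ]
Matrix at this point:
[ -2  -1  -1 ]
[  0   0   2 ]
[  0   6   2 ]
Pivot entry (2,2) is zero but row 3 has 6 in column 2 -> naive elimination stops; a row interchange (e.g. R2 <-> R3) would be required here.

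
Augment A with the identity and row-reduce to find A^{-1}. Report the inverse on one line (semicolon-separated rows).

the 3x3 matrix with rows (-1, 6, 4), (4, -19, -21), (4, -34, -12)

Gauss-Jordan on [A | I]:
R1 <- (1/-1)*R1:  [  1  -6  -4  |  -1   0   0 ]
R2 <- R2 - (4)*R1:  [  0   5  -5  |   4   1   0 ]
R3 <- R3 - (4)*R1:  [   0  -10    4  |    4    0    1 ]
R2 <- (1/5)*R2:  [   0    1   -1  |  4/5  1/5    0 ]
R1 <- R1 - (-6)*R2:  [    1     0   -10  |  19/5   6/5     0 ]
R3 <- R3 - (-10)*R2:  [  0   0  -6  |  12   2   1 ]
R3 <- (1/-6)*R3:  [    0     0     1  |    -2  -1/3  -1/6 ]
R1 <- R1 - (-10)*R3:  [      1       0       0  |   -81/5  -32/15    -5/3 ]
R2 <- R2 - (-1)*R3:  [     0      1      0  |   -6/5  -2/15   -1/6 ]
Right block of [I | A^{-1}] is the inverse:
[ -81/5  -32/15  -5/3 ]
[  -6/5   -2/15  -1/6 ]
[    -2    -1/3  -1/6 ]

inverse = [-81/5 -32/15 -5/3; -6/5 -2/15 -1/6; -2 -1/3 -1/6]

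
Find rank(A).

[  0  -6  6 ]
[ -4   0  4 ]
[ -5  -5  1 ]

Row reduction:
R1 <-> R2   (pivot in column 1 was zero)
[ -4   0  4 ]
[  0  -6  6 ]
[ -5  -5  1 ]
R3 <- R3 - (5/4)*R1:  [  0  -5  -4 ]
R3 <- R3 - (5/6)*R2:  [  0   0  -9 ]
Row echelon form:
[ -4   0   4 ]
[  0  -6   6 ]
[  0   0  -9 ]
Nonzero rows / pivot columns: 3

rank(A) = 3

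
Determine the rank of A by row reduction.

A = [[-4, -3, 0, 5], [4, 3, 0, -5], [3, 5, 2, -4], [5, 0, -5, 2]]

rank(A) = 3

Row reduction:
R2 <- R2 - (-1)*R1:  [ 0  0  0  0 ]
R3 <- R3 - (-3/4)*R1:  [    0  11/4     2  -1/4 ]
R4 <- R4 - (-5/4)*R1:  [     0  -15/4     -5   33/4 ]
R2 <-> R3   (pivot in column 2 was zero)
[ -4     -3   0     5 ]
[  0   11/4   2  -1/4 ]
[  0      0   0     0 ]
[  0  -15/4  -5  33/4 ]
R4 <- R4 - (-15/11)*R2:  [      0       0  -25/11   87/11 ]
R3 <-> R4   (pivot in column 3 was zero)
[ -4    -3       0      5 ]
[  0  11/4       2   -1/4 ]
[  0     0  -25/11  87/11 ]
[  0     0       0      0 ]
Row echelon form:
[ -4    -3       0      5 ]
[  0  11/4       2   -1/4 ]
[  0     0  -25/11  87/11 ]
[  0     0       0      0 ]
Nonzero rows / pivot columns: 3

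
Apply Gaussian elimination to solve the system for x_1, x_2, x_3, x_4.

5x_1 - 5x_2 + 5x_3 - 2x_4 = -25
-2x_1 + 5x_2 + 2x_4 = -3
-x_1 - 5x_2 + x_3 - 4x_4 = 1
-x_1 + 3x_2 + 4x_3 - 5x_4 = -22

Forward elimination on [A|b]:
R2 <- R2 - (-2/5)*R1:  [   0    3    2  6/5  -13 ]
R3 <- R3 - (-1/5)*R1:  [     0     -6      2  -22/5     -4 ]
R4 <- R4 - (-1/5)*R1:  [     0      2      5  -27/5    -27 ]
R3 <- R3 - (-2)*R2:  [   0    0    6   -2  -30 ]
R4 <- R4 - (2/3)*R2:  [     0      0   11/3  -31/5  -55/3 ]
R4 <- R4 - (11/18)*R3:  [       0        0        0  -224/45        0 ]
Row echelon form:
[ 5  -5  5       -2  |  -25 ]
[ 0   3  2      6/5  |  -13 ]
[ 0   0  6       -2  |  -30 ]
[ 0   0  0  -224/45  |    0 ]
Back-substitution:
x_4 = (0) / (-224/45) = 0
x_3 = (-30 - (-2)*(0)) / 6 = -5
x_2 = (-13 - (2)*(-5) - (6/5)*(0)) / 3 = -1
x_1 = (-25 - (-5)*(-1) - (5)*(-5) - (-2)*(0)) / 5 = -1

(-1, -1, -5, 0)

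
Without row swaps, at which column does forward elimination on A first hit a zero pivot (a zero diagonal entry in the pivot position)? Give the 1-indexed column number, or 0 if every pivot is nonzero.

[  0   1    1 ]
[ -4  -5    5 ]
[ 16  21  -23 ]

Naive forward elimination:
Pivot entry (1,1) is zero but row 2 has -4 in column 1 -> naive elimination stops; a row interchange (e.g. R1 <-> R2) would be required here.

first zero-pivot column = 1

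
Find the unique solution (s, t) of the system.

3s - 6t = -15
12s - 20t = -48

(1, 3)

Forward elimination on [A|b]:
R2 <- R2 - (4)*R1:  [  0   4  12 ]
Row echelon form:
[ 3  -6  |  -15 ]
[ 0   4  |   12 ]
Back-substitution:
t = (12) / 4 = 3
s = (-15 - (-6)*(3)) / 3 = 1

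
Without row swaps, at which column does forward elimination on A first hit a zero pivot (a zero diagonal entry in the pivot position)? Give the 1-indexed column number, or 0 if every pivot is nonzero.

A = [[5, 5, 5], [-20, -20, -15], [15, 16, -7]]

first zero-pivot column = 2

Naive forward elimination:
R2 <- R2 - (-4)*R1:  [ 0  0  5 ]
R3 <- R3 - (3)*R1:  [   0    1  -22 ]
Matrix at this point:
[ 5  5    5 ]
[ 0  0    5 ]
[ 0  1  -22 ]
Pivot entry (2,2) is zero but row 3 has 1 in column 2 -> naive elimination stops; a row interchange (e.g. R2 <-> R3) would be required here.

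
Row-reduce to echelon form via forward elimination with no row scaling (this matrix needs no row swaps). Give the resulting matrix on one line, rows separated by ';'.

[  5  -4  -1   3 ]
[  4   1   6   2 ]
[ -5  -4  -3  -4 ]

Forward elimination:
R2 <- R2 - (4/5)*R1:  [    0  21/5  34/5  -2/5 ]
R3 <- R3 - (-1)*R1:  [  0  -8  -4  -1 ]
R3 <- R3 - (-40/21)*R2:  [      0       0  188/21  -37/21 ]
Row echelon form:
[ 5    -4      -1       3 ]
[ 0  21/5    34/5    -2/5 ]
[ 0     0  188/21  -37/21 ]

REF = [5 -4 -1 3; 0 21/5 34/5 -2/5; 0 0 188/21 -37/21]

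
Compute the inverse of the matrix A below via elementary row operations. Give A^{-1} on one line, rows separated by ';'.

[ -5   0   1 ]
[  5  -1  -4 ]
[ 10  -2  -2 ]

Gauss-Jordan on [A | I]:
R1 <- (1/-5)*R1:  [    1     0  -1/5  |  -1/5     0     0 ]
R2 <- R2 - (5)*R1:  [  0  -1  -3  |   1   1   0 ]
R3 <- R3 - (10)*R1:  [  0  -2   0  |   2   0   1 ]
R2 <- (1/-1)*R2:  [  0   1   3  |  -1  -1   0 ]
R3 <- R3 - (-2)*R2:  [  0   0   6  |   0  -2   1 ]
R3 <- (1/6)*R3:  [    0     0     1  |     0  -1/3   1/6 ]
R1 <- R1 - (-1/5)*R3:  [     1      0      0  |   -1/5  -1/15   1/30 ]
R2 <- R2 - (3)*R3:  [    0     1     0  |    -1     0  -1/2 ]
Right block of [I | A^{-1}] is the inverse:
[ -1/5  -1/15  1/30 ]
[   -1      0  -1/2 ]
[    0   -1/3   1/6 ]

inverse = [-1/5 -1/15 1/30; -1 0 -1/2; 0 -1/3 1/6]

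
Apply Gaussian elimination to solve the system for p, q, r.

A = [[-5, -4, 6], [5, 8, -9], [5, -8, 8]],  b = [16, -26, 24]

Forward elimination on [A|b]:
R2 <- R2 - (-1)*R1:  [   0    4   -3  -10 ]
R3 <- R3 - (-1)*R1:  [   0  -12   14   40 ]
R3 <- R3 - (-3)*R2:  [  0   0   5  10 ]
Row echelon form:
[ -5  -4   6  |   16 ]
[  0   4  -3  |  -10 ]
[  0   0   5  |   10 ]
Back-substitution:
r = (10) / 5 = 2
q = (-10 - (-3)*(2)) / 4 = -1
p = (16 - (-4)*(-1) - (6)*(2)) / -5 = 0

(0, -1, 2)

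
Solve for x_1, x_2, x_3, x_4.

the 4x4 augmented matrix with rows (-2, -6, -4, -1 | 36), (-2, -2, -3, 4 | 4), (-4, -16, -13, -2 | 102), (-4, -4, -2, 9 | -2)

Forward elimination on [A|b]:
R2 <- R2 - (1)*R1:  [   0    4    1    5  -32 ]
R3 <- R3 - (2)*R1:  [  0  -4  -5   0  30 ]
R4 <- R4 - (2)*R1:  [   0    8    6   11  -74 ]
R3 <- R3 - (-1)*R2:  [  0   0  -4   5  -2 ]
R4 <- R4 - (2)*R2:  [   0    0    4    1  -10 ]
R4 <- R4 - (-1)*R3:  [   0    0    0    6  -12 ]
Row echelon form:
[ -2  -6  -4  -1  |   36 ]
[  0   4   1   5  |  -32 ]
[  0   0  -4   5  |   -2 ]
[  0   0   0   6  |  -12 ]
Back-substitution:
x_4 = (-12) / 6 = -2
x_3 = (-2 - (5)*(-2)) / -4 = -2
x_2 = (-32 - (1)*(-2) - (5)*(-2)) / 4 = -5
x_1 = (36 - (-6)*(-5) - (-4)*(-2) - (-1)*(-2)) / -2 = 2

(2, -5, -2, -2)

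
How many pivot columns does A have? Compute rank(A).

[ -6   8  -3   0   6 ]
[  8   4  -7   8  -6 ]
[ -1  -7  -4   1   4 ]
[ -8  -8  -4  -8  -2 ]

Row reduction:
R2 <- R2 - (-4/3)*R1:  [    0  44/3   -11     8     2 ]
R3 <- R3 - (1/6)*R1:  [     0  -25/3   -7/2      1      3 ]
R4 <- R4 - (4/3)*R1:  [     0  -56/3      0     -8    -10 ]
R3 <- R3 - (-25/44)*R2:  [     0      0  -39/4  61/11  91/22 ]
R4 <- R4 - (-14/11)*R2:  [      0       0     -14   24/11  -82/11 ]
R4 <- R4 - (56/39)*R3:  [         0          0          0  -2480/429    -442/33 ]
Row echelon form:
[ -6     8     -3          0        6 ]
[  0  44/3    -11          8        2 ]
[  0     0  -39/4      61/11    91/22 ]
[  0     0      0  -2480/429  -442/33 ]
Nonzero rows / pivot columns: 4

rank(A) = 4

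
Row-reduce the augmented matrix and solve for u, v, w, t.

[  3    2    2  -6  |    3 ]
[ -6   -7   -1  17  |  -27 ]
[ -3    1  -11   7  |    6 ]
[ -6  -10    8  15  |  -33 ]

(-5, 1, -1, -3)

Forward elimination on [A|b]:
R2 <- R2 - (-2)*R1:  [   0   -3    3    5  -21 ]
R3 <- R3 - (-1)*R1:  [  0   3  -9   1   9 ]
R4 <- R4 - (-2)*R1:  [   0   -6   12    3  -27 ]
R3 <- R3 - (-1)*R2:  [   0    0   -6    6  -12 ]
R4 <- R4 - (2)*R2:  [  0   0   6  -7  15 ]
R4 <- R4 - (-1)*R3:  [  0   0   0  -1   3 ]
Row echelon form:
[ 3   2   2  -6  |    3 ]
[ 0  -3   3   5  |  -21 ]
[ 0   0  -6   6  |  -12 ]
[ 0   0   0  -1  |    3 ]
Back-substitution:
t = (3) / -1 = -3
w = (-12 - (6)*(-3)) / -6 = -1
v = (-21 - (3)*(-1) - (5)*(-3)) / -3 = 1
u = (3 - (2)*(1) - (2)*(-1) - (-6)*(-3)) / 3 = -5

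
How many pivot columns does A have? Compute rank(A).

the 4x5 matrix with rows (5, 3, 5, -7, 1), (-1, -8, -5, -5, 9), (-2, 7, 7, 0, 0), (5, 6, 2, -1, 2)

Row reduction:
R2 <- R2 - (-1/5)*R1:  [     0  -37/5     -4  -32/5   46/5 ]
R3 <- R3 - (-2/5)*R1:  [     0   41/5      9  -14/5    2/5 ]
R4 <- R4 - (1)*R1:  [  0   3  -3   6   1 ]
R3 <- R3 - (-41/37)*R2:  [       0        0   169/37  -366/37   392/37 ]
R4 <- R4 - (-15/37)*R2:  [       0        0  -171/37   126/37   175/37 ]
R4 <- R4 - (-171/169)*R3:  [         0          0          0  -1116/169   2611/169 ]
Row echelon form:
[ 5      3       5         -7         1 ]
[ 0  -37/5      -4      -32/5      46/5 ]
[ 0      0  169/37    -366/37    392/37 ]
[ 0      0       0  -1116/169  2611/169 ]
Nonzero rows / pivot columns: 4

rank(A) = 4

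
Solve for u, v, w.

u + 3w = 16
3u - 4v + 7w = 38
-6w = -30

Forward elimination on [A|b]:
R2 <- R2 - (3)*R1:  [   0   -4   -2  -10 ]
Row echelon form:
[ 1   0   3  |   16 ]
[ 0  -4  -2  |  -10 ]
[ 0   0  -6  |  -30 ]
Back-substitution:
w = (-30) / -6 = 5
v = (-10 - (-2)*(5)) / -4 = 0
u = (16 - (3)*(5)) / 1 = 1

(1, 0, 5)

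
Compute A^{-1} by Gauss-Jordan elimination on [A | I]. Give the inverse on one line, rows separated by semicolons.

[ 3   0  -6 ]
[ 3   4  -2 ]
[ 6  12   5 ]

Gauss-Jordan on [A | I]:
R1 <- (1/3)*R1:  [   1    0   -2  |  1/3    0    0 ]
R2 <- R2 - (3)*R1:  [  0   4   4  |  -1   1   0 ]
R3 <- R3 - (6)*R1:  [  0  12  17  |  -2   0   1 ]
R2 <- (1/4)*R2:  [    0     1     1  |  -1/4   1/4     0 ]
R3 <- R3 - (12)*R2:  [  0   0   5  |   1  -3   1 ]
R3 <- (1/5)*R3:  [    0     0     1  |   1/5  -3/5   1/5 ]
R1 <- R1 - (-2)*R3:  [     1      0      0  |  11/15   -6/5    2/5 ]
R2 <- R2 - (1)*R3:  [     0      1      0  |  -9/20  17/20   -1/5 ]
Right block of [I | A^{-1}] is the inverse:
[ 11/15   -6/5   2/5 ]
[ -9/20  17/20  -1/5 ]
[   1/5   -3/5   1/5 ]

inverse = [11/15 -6/5 2/5; -9/20 17/20 -1/5; 1/5 -3/5 1/5]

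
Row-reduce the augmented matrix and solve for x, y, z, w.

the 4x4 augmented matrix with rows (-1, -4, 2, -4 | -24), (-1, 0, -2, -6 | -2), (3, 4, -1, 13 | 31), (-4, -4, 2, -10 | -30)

(0, 4, -2, 1)

Forward elimination on [A|b]:
R2 <- R2 - (1)*R1:  [  0   4  -4  -2  22 ]
R3 <- R3 - (-3)*R1:  [   0   -8    5    1  -41 ]
R4 <- R4 - (4)*R1:  [  0  12  -6   6  66 ]
R3 <- R3 - (-2)*R2:  [  0   0  -3  -3   3 ]
R4 <- R4 - (3)*R2:  [  0   0   6  12   0 ]
R4 <- R4 - (-2)*R3:  [ 0  0  0  6  6 ]
Row echelon form:
[ -1  -4   2  -4  |  -24 ]
[  0   4  -4  -2  |   22 ]
[  0   0  -3  -3  |    3 ]
[  0   0   0   6  |    6 ]
Back-substitution:
w = (6) / 6 = 1
z = (3 - (-3)*(1)) / -3 = -2
y = (22 - (-4)*(-2) - (-2)*(1)) / 4 = 4
x = (-24 - (-4)*(4) - (2)*(-2) - (-4)*(1)) / -1 = 0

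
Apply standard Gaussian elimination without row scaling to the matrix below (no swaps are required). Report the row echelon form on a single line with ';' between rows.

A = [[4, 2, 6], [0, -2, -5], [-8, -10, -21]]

Forward elimination:
R3 <- R3 - (-2)*R1:  [  0  -6  -9 ]
R3 <- R3 - (3)*R2:  [ 0  0  6 ]
Row echelon form:
[ 4   2   6 ]
[ 0  -2  -5 ]
[ 0   0   6 ]

REF = [4 2 6; 0 -2 -5; 0 0 6]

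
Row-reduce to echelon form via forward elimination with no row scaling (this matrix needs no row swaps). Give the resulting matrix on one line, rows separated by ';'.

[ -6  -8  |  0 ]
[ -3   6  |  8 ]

Forward elimination:
R2 <- R2 - (1/2)*R1:  [  0  10   8 ]
Row echelon form:
[ -6  -8  |  0 ]
[  0  10  |  8 ]

REF = [-6 -8 0; 0 10 8]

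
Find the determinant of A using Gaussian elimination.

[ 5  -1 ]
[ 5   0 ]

Forward elimination:
R2 <- R2 - (1)*R1:  [ 0  1 ]
Upper-triangular form:
[ 5  -1 ]
[ 0   1 ]
det(A) = (-1)^0 * (5) * (1) = 5  (0 row swaps -> sign +1)

det(A) = 5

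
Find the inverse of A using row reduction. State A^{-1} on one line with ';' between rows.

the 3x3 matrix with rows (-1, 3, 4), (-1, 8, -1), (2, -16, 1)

Gauss-Jordan on [A | I]:
R1 <- (1/-1)*R1:  [  1  -3  -4  |  -1   0   0 ]
R2 <- R2 - (-1)*R1:  [  0   5  -5  |  -1   1   0 ]
R3 <- R3 - (2)*R1:  [   0  -10    9  |    2    0    1 ]
R2 <- (1/5)*R2:  [    0     1    -1  |  -1/5   1/5     0 ]
R1 <- R1 - (-3)*R2:  [    1     0    -7  |  -8/5   3/5     0 ]
R3 <- R3 - (-10)*R2:  [  0   0  -1  |   0   2   1 ]
R3 <- (1/-1)*R3:  [  0   0   1  |   0  -2  -1 ]
R1 <- R1 - (-7)*R3:  [     1      0      0  |   -8/5  -67/5     -7 ]
R2 <- R2 - (-1)*R3:  [    0     1     0  |  -1/5  -9/5    -1 ]
Right block of [I | A^{-1}] is the inverse:
[ -8/5  -67/5  -7 ]
[ -1/5   -9/5  -1 ]
[    0     -2  -1 ]

inverse = [-8/5 -67/5 -7; -1/5 -9/5 -1; 0 -2 -1]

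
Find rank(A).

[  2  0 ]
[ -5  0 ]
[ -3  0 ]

rank(A) = 1

Row reduction:
R2 <- R2 - (-5/2)*R1:  [ 0  0 ]
R3 <- R3 - (-3/2)*R1:  [ 0  0 ]
Row echelon form:
[ 2  0 ]
[ 0  0 ]
[ 0  0 ]
Nonzero rows / pivot columns: 1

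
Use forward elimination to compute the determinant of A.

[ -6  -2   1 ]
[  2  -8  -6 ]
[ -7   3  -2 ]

Forward elimination:
R2 <- R2 - (-1/3)*R1:  [     0  -26/3  -17/3 ]
R3 <- R3 - (7/6)*R1:  [     0   16/3  -19/6 ]
R3 <- R3 - (-8/13)*R2:  [       0        0  -173/26 ]
Upper-triangular form:
[ -6     -2        1 ]
[  0  -26/3    -17/3 ]
[  0      0  -173/26 ]
det(A) = (-1)^0 * (-6) * (-26/3) * (-173/26) = -346  (0 row swaps -> sign +1)

det(A) = -346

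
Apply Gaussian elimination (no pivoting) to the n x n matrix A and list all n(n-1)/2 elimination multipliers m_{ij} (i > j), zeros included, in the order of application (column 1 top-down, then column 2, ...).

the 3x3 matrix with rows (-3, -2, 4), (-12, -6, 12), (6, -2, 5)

multipliers: 4, -2, -3

Forward elimination:
R2 <- R2 - (4)*R1:  [  0   2  -4 ]
R3 <- R3 - (-2)*R1:  [  0  -6  13 ]
R3 <- R3 - (-3)*R2:  [ 0  0  1 ]
Multipliers (in order of application): m_{21} = 4, m_{31} = -2, m_{32} = -3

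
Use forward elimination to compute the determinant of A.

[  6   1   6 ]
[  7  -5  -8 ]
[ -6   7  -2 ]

det(A) = 572

Forward elimination:
R2 <- R2 - (7/6)*R1:  [     0  -37/6    -15 ]
R3 <- R3 - (-1)*R1:  [ 0  8  4 ]
R3 <- R3 - (-48/37)*R2:  [       0        0  -572/37 ]
Upper-triangular form:
[ 6      1        6 ]
[ 0  -37/6      -15 ]
[ 0      0  -572/37 ]
det(A) = (-1)^0 * (6) * (-37/6) * (-572/37) = 572  (0 row swaps -> sign +1)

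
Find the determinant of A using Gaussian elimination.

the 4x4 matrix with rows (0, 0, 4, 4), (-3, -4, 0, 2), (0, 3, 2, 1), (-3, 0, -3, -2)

Forward elimination:
R1 <-> R2   (pivot in column 1 was zero)
[ -3  -4   0   2 ]
[  0   0   4   4 ]
[  0   3   2   1 ]
[ -3   0  -3  -2 ]
R4 <- R4 - (1)*R1:  [  0   4  -3  -4 ]
R2 <-> R3   (pivot in column 2 was zero)
[ -3  -4   0   2 ]
[  0   3   2   1 ]
[  0   0   4   4 ]
[  0   4  -3  -4 ]
R4 <- R4 - (4/3)*R2:  [     0      0  -17/3  -16/3 ]
R4 <- R4 - (-17/12)*R3:  [   0    0    0  1/3 ]
Upper-triangular form:
[ -3  -4  0    2 ]
[  0   3  2    1 ]
[  0   0  4    4 ]
[  0   0  0  1/3 ]
det(A) = (-1)^2 * (-3) * (3) * (4) * (1/3) = -12  (2 row swaps -> sign +1)

det(A) = -12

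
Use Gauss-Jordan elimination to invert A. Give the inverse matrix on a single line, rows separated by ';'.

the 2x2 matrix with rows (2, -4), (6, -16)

inverse = [2 -1/2; 3/4 -1/4]

Gauss-Jordan on [A | I]:
R1 <- (1/2)*R1:  [   1   -2  |  1/2    0 ]
R2 <- R2 - (6)*R1:  [  0  -4  |  -3   1 ]
R2 <- (1/-4)*R2:  [    0     1  |   3/4  -1/4 ]
R1 <- R1 - (-2)*R2:  [    1     0  |     2  -1/2 ]
Right block of [I | A^{-1}] is the inverse:
[   2  -1/2 ]
[ 3/4  -1/4 ]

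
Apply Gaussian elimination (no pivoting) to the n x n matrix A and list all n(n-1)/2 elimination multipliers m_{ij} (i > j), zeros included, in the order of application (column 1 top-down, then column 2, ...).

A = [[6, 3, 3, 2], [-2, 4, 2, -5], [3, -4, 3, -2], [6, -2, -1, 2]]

multipliers: -1/3, 1/2, 1, -11/10, -1, -5/24

Forward elimination:
R2 <- R2 - (-1/3)*R1:  [     0      5      3  -13/3 ]
R3 <- R3 - (1/2)*R1:  [     0  -11/2    3/2     -3 ]
R4 <- R4 - (1)*R1:  [  0  -5  -4   0 ]
R3 <- R3 - (-11/10)*R2:  [       0        0     24/5  -233/30 ]
R4 <- R4 - (-1)*R2:  [     0      0     -1  -13/3 ]
R4 <- R4 - (-5/24)*R3:  [        0         0         0  -857/144 ]
Multipliers (in order of application): m_{21} = -1/3, m_{31} = 1/2, m_{41} = 1, m_{32} = -11/10, m_{42} = -1, m_{43} = -5/24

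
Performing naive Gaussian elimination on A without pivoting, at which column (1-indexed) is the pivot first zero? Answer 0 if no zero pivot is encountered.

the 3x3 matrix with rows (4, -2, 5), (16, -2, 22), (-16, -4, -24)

Naive forward elimination:
R2 <- R2 - (4)*R1:  [ 0  6  2 ]
R3 <- R3 - (-4)*R1:  [   0  -12   -4 ]
R3 <- R3 - (-2)*R2:  [ 0  0  0 ]
Matrix at this point:
[ 4  -2  5 ]
[ 0   6  2 ]
[ 0   0  0 ]
Pivot entry (3,3) in the last row is zero and there are no rows below to swap with -> zero pivot in column 3 (A is singular).

first zero-pivot column = 3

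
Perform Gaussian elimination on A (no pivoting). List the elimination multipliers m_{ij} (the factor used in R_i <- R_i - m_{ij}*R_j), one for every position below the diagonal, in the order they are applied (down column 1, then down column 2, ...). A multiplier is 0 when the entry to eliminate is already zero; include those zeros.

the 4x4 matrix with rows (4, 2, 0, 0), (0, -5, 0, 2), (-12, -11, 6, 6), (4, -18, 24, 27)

multipliers: 0, -3, 1, 1, 4, 4

Forward elimination:
R2: entry in column 1 is already 0 -> m_{21} = 0 (no row operation needed)
R3 <- R3 - (-3)*R1:  [  0  -5   6   6 ]
R4 <- R4 - (1)*R1:  [   0  -20   24   27 ]
R3 <- R3 - (1)*R2:  [ 0  0  6  4 ]
R4 <- R4 - (4)*R2:  [  0   0  24  19 ]
R4 <- R4 - (4)*R3:  [ 0  0  0  3 ]
Multipliers (in order of application): m_{21} = 0, m_{31} = -3, m_{41} = 1, m_{32} = 1, m_{42} = 4, m_{43} = 4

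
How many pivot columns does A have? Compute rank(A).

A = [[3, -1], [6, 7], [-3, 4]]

rank(A) = 2

Row reduction:
R2 <- R2 - (2)*R1:  [ 0  9 ]
R3 <- R3 - (-1)*R1:  [ 0  3 ]
R3 <- R3 - (1/3)*R2:  [ 0  0 ]
Row echelon form:
[ 3  -1 ]
[ 0   9 ]
[ 0   0 ]
Nonzero rows / pivot columns: 2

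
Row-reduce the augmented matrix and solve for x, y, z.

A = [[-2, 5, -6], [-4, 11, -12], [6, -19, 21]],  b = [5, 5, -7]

Forward elimination on [A|b]:
R2 <- R2 - (2)*R1:  [  0   1   0  -5 ]
R3 <- R3 - (-3)*R1:  [  0  -4   3   8 ]
R3 <- R3 - (-4)*R2:  [   0    0    3  -12 ]
Row echelon form:
[ -2  5  -6  |    5 ]
[  0  1   0  |   -5 ]
[  0  0   3  |  -12 ]
Back-substitution:
z = (-12) / 3 = -4
y = (-5) / 1 = -5
x = (5 - (5)*(-5) - (-6)*(-4)) / -2 = -3

(-3, -5, -4)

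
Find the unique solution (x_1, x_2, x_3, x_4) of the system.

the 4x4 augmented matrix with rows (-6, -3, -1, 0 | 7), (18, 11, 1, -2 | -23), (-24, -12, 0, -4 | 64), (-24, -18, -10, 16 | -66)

Forward elimination on [A|b]:
R2 <- R2 - (-3)*R1:  [  0   2  -2  -2  -2 ]
R3 <- R3 - (4)*R1:  [  0   0   4  -4  36 ]
R4 <- R4 - (4)*R1:  [   0   -6   -6   16  -94 ]
R4 <- R4 - (-3)*R2:  [    0     0   -12    10  -100 ]
R4 <- R4 - (-3)*R3:  [  0   0   0  -2   8 ]
Row echelon form:
[ -6  -3  -1   0  |   7 ]
[  0   2  -2  -2  |  -2 ]
[  0   0   4  -4  |  36 ]
[  0   0   0  -2  |   8 ]
Back-substitution:
x_4 = (8) / -2 = -4
x_3 = (36 - (-4)*(-4)) / 4 = 5
x_2 = (-2 - (-2)*(5) - (-2)*(-4)) / 2 = 0
x_1 = (7 - (-3)*(0) - (-1)*(5)) / -6 = -2

(-2, 0, 5, -4)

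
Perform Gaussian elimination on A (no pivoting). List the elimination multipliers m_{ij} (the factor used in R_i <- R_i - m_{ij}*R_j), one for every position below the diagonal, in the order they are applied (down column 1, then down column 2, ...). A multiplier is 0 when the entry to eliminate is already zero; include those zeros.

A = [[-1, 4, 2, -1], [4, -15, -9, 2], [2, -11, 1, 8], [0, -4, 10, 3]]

multipliers: -4, -2, 0, -3, -4, 3

Forward elimination:
R2 <- R2 - (-4)*R1:  [  0   1  -1  -2 ]
R3 <- R3 - (-2)*R1:  [  0  -3   5   6 ]
R4: entry in column 1 is already 0 -> m_{41} = 0 (no row operation needed)
R3 <- R3 - (-3)*R2:  [ 0  0  2  0 ]
R4 <- R4 - (-4)*R2:  [  0   0   6  -5 ]
R4 <- R4 - (3)*R3:  [  0   0   0  -5 ]
Multipliers (in order of application): m_{21} = -4, m_{31} = -2, m_{41} = 0, m_{32} = -3, m_{42} = -4, m_{43} = 3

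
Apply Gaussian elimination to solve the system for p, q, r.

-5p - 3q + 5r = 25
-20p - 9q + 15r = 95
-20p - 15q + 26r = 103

(-4, -5, -2)

Forward elimination on [A|b]:
R2 <- R2 - (4)*R1:  [  0   3  -5  -5 ]
R3 <- R3 - (4)*R1:  [  0  -3   6   3 ]
R3 <- R3 - (-1)*R2:  [  0   0   1  -2 ]
Row echelon form:
[ -5  -3   5  |  25 ]
[  0   3  -5  |  -5 ]
[  0   0   1  |  -2 ]
Back-substitution:
r = (-2) / 1 = -2
q = (-5 - (-5)*(-2)) / 3 = -5
p = (25 - (-3)*(-5) - (5)*(-2)) / -5 = -4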